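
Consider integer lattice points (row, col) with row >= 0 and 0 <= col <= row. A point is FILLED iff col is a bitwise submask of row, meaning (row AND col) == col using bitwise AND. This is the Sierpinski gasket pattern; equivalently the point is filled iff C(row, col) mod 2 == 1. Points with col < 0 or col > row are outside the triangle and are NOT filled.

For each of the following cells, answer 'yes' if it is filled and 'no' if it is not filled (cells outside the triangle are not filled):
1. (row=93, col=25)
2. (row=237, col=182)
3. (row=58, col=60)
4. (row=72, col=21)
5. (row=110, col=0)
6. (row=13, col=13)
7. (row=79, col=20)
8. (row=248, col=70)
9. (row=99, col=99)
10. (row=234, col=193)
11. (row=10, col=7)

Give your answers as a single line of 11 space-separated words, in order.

(93,25): row=0b1011101, col=0b11001, row AND col = 0b11001 = 25; 25 == 25 -> filled
(237,182): row=0b11101101, col=0b10110110, row AND col = 0b10100100 = 164; 164 != 182 -> empty
(58,60): col outside [0, 58] -> not filled
(72,21): row=0b1001000, col=0b10101, row AND col = 0b0 = 0; 0 != 21 -> empty
(110,0): row=0b1101110, col=0b0, row AND col = 0b0 = 0; 0 == 0 -> filled
(13,13): row=0b1101, col=0b1101, row AND col = 0b1101 = 13; 13 == 13 -> filled
(79,20): row=0b1001111, col=0b10100, row AND col = 0b100 = 4; 4 != 20 -> empty
(248,70): row=0b11111000, col=0b1000110, row AND col = 0b1000000 = 64; 64 != 70 -> empty
(99,99): row=0b1100011, col=0b1100011, row AND col = 0b1100011 = 99; 99 == 99 -> filled
(234,193): row=0b11101010, col=0b11000001, row AND col = 0b11000000 = 192; 192 != 193 -> empty
(10,7): row=0b1010, col=0b111, row AND col = 0b10 = 2; 2 != 7 -> empty

Answer: yes no no no yes yes no no yes no no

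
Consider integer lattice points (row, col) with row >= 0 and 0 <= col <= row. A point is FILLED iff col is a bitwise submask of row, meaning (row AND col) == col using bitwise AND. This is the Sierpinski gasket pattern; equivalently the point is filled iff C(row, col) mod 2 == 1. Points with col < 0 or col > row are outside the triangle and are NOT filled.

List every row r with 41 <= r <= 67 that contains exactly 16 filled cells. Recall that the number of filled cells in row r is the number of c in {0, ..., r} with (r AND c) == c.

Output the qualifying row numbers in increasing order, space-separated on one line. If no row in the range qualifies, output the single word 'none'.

Answer: 43 45 46 51 53 54 57 58 60

Derivation:
Row r has 2^popcount(r) filled cells, so we need popcount(r) = log2(16) = 4.
Scan r = 41..67 and keep those with exactly 4 one-bits:
r=41=101001 popcount=3 -> skip
r=42=101010 popcount=3 -> skip
r=43=101011 popcount=4 -> KEEP
r=44=101100 popcount=3 -> skip
r=45=101101 popcount=4 -> KEEP
r=46=101110 popcount=4 -> KEEP
r=47=101111 popcount=5 -> skip
r=48=110000 popcount=2 -> skip
r=49=110001 popcount=3 -> skip
r=50=110010 popcount=3 -> skip
r=51=110011 popcount=4 -> KEEP
r=52=110100 popcount=3 -> skip
r=53=110101 popcount=4 -> KEEP
r=54=110110 popcount=4 -> KEEP
r=55=110111 popcount=5 -> skip
r=56=111000 popcount=3 -> skip
r=57=111001 popcount=4 -> KEEP
r=58=111010 popcount=4 -> KEEP
r=59=111011 popcount=5 -> skip
r=60=111100 popcount=4 -> KEEP
r=61=111101 popcount=5 -> skip
r=62=111110 popcount=5 -> skip
r=63=111111 popcount=6 -> skip
r=64=1000000 popcount=1 -> skip
r=65=1000001 popcount=2 -> skip
r=66=1000010 popcount=2 -> skip
r=67=1000011 popcount=3 -> skip
Kept rows: 43 45 46 51 53 54 57 58 60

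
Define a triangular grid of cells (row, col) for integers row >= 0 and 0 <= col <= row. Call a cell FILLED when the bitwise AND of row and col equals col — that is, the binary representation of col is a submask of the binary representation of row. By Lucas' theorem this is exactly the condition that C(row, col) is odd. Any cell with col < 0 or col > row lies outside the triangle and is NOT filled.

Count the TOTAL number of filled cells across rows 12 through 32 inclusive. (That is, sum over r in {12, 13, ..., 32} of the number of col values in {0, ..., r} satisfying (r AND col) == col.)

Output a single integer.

Answer: 200

Derivation:
r12=1100 pc2: +4 =4
r13=1101 pc3: +8 =12
r14=1110 pc3: +8 =20
r15=1111 pc4: +16 =36
r16=10000 pc1: +2 =38
r17=10001 pc2: +4 =42
r18=10010 pc2: +4 =46
r19=10011 pc3: +8 =54
r20=10100 pc2: +4 =58
r21=10101 pc3: +8 =66
r22=10110 pc3: +8 =74
r23=10111 pc4: +16 =90
r24=11000 pc2: +4 =94
r25=11001 pc3: +8 =102
r26=11010 pc3: +8 =110
r27=11011 pc4: +16 =126
r28=11100 pc3: +8 =134
r29=11101 pc4: +16 =150
r30=11110 pc4: +16 =166
r31=11111 pc5: +32 =198
r32=100000 pc1: +2 =200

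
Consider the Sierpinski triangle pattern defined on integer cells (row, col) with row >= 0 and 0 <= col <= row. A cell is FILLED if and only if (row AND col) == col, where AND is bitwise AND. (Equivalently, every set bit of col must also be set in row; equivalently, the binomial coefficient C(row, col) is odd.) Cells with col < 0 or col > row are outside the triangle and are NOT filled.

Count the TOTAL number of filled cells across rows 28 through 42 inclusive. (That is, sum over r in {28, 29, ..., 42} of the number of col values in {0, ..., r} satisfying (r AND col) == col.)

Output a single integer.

Answer: 146

Derivation:
r28=11100 pc3: +8 =8
r29=11101 pc4: +16 =24
r30=11110 pc4: +16 =40
r31=11111 pc5: +32 =72
r32=100000 pc1: +2 =74
r33=100001 pc2: +4 =78
r34=100010 pc2: +4 =82
r35=100011 pc3: +8 =90
r36=100100 pc2: +4 =94
r37=100101 pc3: +8 =102
r38=100110 pc3: +8 =110
r39=100111 pc4: +16 =126
r40=101000 pc2: +4 =130
r41=101001 pc3: +8 =138
r42=101010 pc3: +8 =146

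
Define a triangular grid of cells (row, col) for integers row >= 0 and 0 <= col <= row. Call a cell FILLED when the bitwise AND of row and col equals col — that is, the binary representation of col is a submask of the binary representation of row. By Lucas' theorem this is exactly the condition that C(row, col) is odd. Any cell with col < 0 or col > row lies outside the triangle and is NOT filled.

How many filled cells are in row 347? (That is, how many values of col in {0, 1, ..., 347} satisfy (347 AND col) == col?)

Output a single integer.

Answer: 64

Derivation:
347 in binary = 101011011
popcount(347) = number of 1-bits in 101011011 = 6
A col c satisfies (347 AND c) == c iff every set bit of c is also set in 347; each of the 6 set bits of 347 can independently be on or off in c.
count = 2^6 = 64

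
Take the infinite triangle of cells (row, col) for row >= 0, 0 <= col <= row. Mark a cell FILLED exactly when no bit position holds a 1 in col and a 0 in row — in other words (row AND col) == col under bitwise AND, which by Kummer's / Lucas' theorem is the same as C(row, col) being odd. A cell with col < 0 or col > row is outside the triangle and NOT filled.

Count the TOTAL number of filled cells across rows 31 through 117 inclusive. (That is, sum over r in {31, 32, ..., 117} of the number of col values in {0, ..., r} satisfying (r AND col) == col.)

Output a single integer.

Answer: 1448

Derivation:
r31=11111 pc5: +32 =32
r32=100000 pc1: +2 =34
r33=100001 pc2: +4 =38
r34=100010 pc2: +4 =42
r35=100011 pc3: +8 =50
r36=100100 pc2: +4 =54
r37=100101 pc3: +8 =62
r38=100110 pc3: +8 =70
r39=100111 pc4: +16 =86
r40=101000 pc2: +4 =90
r41=101001 pc3: +8 =98
r42=101010 pc3: +8 =106
r43=101011 pc4: +16 =122
r44=101100 pc3: +8 =130
r45=101101 pc4: +16 =146
r46=101110 pc4: +16 =162
r47=101111 pc5: +32 =194
r48=110000 pc2: +4 =198
r49=110001 pc3: +8 =206
r50=110010 pc3: +8 =214
r51=110011 pc4: +16 =230
r52=110100 pc3: +8 =238
r53=110101 pc4: +16 =254
r54=110110 pc4: +16 =270
r55=110111 pc5: +32 =302
r56=111000 pc3: +8 =310
r57=111001 pc4: +16 =326
r58=111010 pc4: +16 =342
r59=111011 pc5: +32 =374
r60=111100 pc4: +16 =390
r61=111101 pc5: +32 =422
r62=111110 pc5: +32 =454
r63=111111 pc6: +64 =518
r64=1000000 pc1: +2 =520
r65=1000001 pc2: +4 =524
r66=1000010 pc2: +4 =528
r67=1000011 pc3: +8 =536
r68=1000100 pc2: +4 =540
r69=1000101 pc3: +8 =548
r70=1000110 pc3: +8 =556
r71=1000111 pc4: +16 =572
r72=1001000 pc2: +4 =576
r73=1001001 pc3: +8 =584
r74=1001010 pc3: +8 =592
r75=1001011 pc4: +16 =608
r76=1001100 pc3: +8 =616
r77=1001101 pc4: +16 =632
r78=1001110 pc4: +16 =648
r79=1001111 pc5: +32 =680
r80=1010000 pc2: +4 =684
r81=1010001 pc3: +8 =692
r82=1010010 pc3: +8 =700
r83=1010011 pc4: +16 =716
r84=1010100 pc3: +8 =724
r85=1010101 pc4: +16 =740
r86=1010110 pc4: +16 =756
r87=1010111 pc5: +32 =788
r88=1011000 pc3: +8 =796
r89=1011001 pc4: +16 =812
r90=1011010 pc4: +16 =828
r91=1011011 pc5: +32 =860
r92=1011100 pc4: +16 =876
r93=1011101 pc5: +32 =908
r94=1011110 pc5: +32 =940
r95=1011111 pc6: +64 =1004
r96=1100000 pc2: +4 =1008
r97=1100001 pc3: +8 =1016
r98=1100010 pc3: +8 =1024
r99=1100011 pc4: +16 =1040
r100=1100100 pc3: +8 =1048
r101=1100101 pc4: +16 =1064
r102=1100110 pc4: +16 =1080
r103=1100111 pc5: +32 =1112
r104=1101000 pc3: +8 =1120
r105=1101001 pc4: +16 =1136
r106=1101010 pc4: +16 =1152
r107=1101011 pc5: +32 =1184
r108=1101100 pc4: +16 =1200
r109=1101101 pc5: +32 =1232
r110=1101110 pc5: +32 =1264
r111=1101111 pc6: +64 =1328
r112=1110000 pc3: +8 =1336
r113=1110001 pc4: +16 =1352
r114=1110010 pc4: +16 =1368
r115=1110011 pc5: +32 =1400
r116=1110100 pc4: +16 =1416
r117=1110101 pc5: +32 =1448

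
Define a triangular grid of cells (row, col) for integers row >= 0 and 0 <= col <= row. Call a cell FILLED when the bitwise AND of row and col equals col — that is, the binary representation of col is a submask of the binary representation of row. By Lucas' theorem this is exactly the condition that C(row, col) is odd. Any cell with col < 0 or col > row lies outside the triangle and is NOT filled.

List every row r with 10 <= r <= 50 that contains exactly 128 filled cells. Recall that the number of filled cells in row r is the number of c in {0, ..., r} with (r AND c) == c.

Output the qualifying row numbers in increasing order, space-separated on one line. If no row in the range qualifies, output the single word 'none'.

Row r has 2^popcount(r) filled cells, so we need popcount(r) = log2(128) = 7.
Scan r = 10..50 and keep those with exactly 7 one-bits:
r=10=1010 popcount=2 -> skip
r=11=1011 popcount=3 -> skip
r=12=1100 popcount=2 -> skip
r=13=1101 popcount=3 -> skip
r=14=1110 popcount=3 -> skip
r=15=1111 popcount=4 -> skip
r=16=10000 popcount=1 -> skip
r=17=10001 popcount=2 -> skip
r=18=10010 popcount=2 -> skip
r=19=10011 popcount=3 -> skip
r=20=10100 popcount=2 -> skip
r=21=10101 popcount=3 -> skip
r=22=10110 popcount=3 -> skip
r=23=10111 popcount=4 -> skip
r=24=11000 popcount=2 -> skip
r=25=11001 popcount=3 -> skip
r=26=11010 popcount=3 -> skip
r=27=11011 popcount=4 -> skip
r=28=11100 popcount=3 -> skip
r=29=11101 popcount=4 -> skip
r=30=11110 popcount=4 -> skip
r=31=11111 popcount=5 -> skip
r=32=100000 popcount=1 -> skip
r=33=100001 popcount=2 -> skip
r=34=100010 popcount=2 -> skip
r=35=100011 popcount=3 -> skip
r=36=100100 popcount=2 -> skip
r=37=100101 popcount=3 -> skip
r=38=100110 popcount=3 -> skip
r=39=100111 popcount=4 -> skip
r=40=101000 popcount=2 -> skip
r=41=101001 popcount=3 -> skip
r=42=101010 popcount=3 -> skip
r=43=101011 popcount=4 -> skip
r=44=101100 popcount=3 -> skip
r=45=101101 popcount=4 -> skip
r=46=101110 popcount=4 -> skip
r=47=101111 popcount=5 -> skip
r=48=110000 popcount=2 -> skip
r=49=110001 popcount=3 -> skip
r=50=110010 popcount=3 -> skip
Kept rows: none

Answer: none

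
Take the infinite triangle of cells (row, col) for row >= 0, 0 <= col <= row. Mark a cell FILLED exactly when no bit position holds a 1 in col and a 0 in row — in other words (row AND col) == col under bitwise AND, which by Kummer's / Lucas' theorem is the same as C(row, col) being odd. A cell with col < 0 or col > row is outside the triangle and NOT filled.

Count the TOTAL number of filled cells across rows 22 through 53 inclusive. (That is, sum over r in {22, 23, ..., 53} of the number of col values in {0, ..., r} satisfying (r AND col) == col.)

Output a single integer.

Answer: 354

Derivation:
r22=10110 pc3: +8 =8
r23=10111 pc4: +16 =24
r24=11000 pc2: +4 =28
r25=11001 pc3: +8 =36
r26=11010 pc3: +8 =44
r27=11011 pc4: +16 =60
r28=11100 pc3: +8 =68
r29=11101 pc4: +16 =84
r30=11110 pc4: +16 =100
r31=11111 pc5: +32 =132
r32=100000 pc1: +2 =134
r33=100001 pc2: +4 =138
r34=100010 pc2: +4 =142
r35=100011 pc3: +8 =150
r36=100100 pc2: +4 =154
r37=100101 pc3: +8 =162
r38=100110 pc3: +8 =170
r39=100111 pc4: +16 =186
r40=101000 pc2: +4 =190
r41=101001 pc3: +8 =198
r42=101010 pc3: +8 =206
r43=101011 pc4: +16 =222
r44=101100 pc3: +8 =230
r45=101101 pc4: +16 =246
r46=101110 pc4: +16 =262
r47=101111 pc5: +32 =294
r48=110000 pc2: +4 =298
r49=110001 pc3: +8 =306
r50=110010 pc3: +8 =314
r51=110011 pc4: +16 =330
r52=110100 pc3: +8 =338
r53=110101 pc4: +16 =354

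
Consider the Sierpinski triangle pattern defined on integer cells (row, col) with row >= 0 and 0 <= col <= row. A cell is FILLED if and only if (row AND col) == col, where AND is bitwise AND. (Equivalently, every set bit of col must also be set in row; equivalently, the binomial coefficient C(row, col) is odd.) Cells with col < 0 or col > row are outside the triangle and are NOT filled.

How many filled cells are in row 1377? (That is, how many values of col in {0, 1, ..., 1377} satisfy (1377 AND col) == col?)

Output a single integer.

Answer: 32

Derivation:
1377 in binary = 10101100001
popcount(1377) = number of 1-bits in 10101100001 = 5
A col c satisfies (1377 AND c) == c iff every set bit of c is also set in 1377; each of the 5 set bits of 1377 can independently be on or off in c.
count = 2^5 = 32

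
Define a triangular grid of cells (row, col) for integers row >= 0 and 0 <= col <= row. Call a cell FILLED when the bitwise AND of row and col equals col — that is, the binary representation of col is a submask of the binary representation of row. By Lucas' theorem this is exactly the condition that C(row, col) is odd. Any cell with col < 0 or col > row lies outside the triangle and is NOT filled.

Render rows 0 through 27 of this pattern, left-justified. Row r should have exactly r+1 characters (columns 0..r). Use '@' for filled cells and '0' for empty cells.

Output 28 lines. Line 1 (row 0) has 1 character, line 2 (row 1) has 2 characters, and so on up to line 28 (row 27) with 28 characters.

Answer: @
@@
@0@
@@@@
@000@
@@00@@
@0@0@0@
@@@@@@@@
@0000000@
@@000000@@
@0@00000@0@
@@@@0000@@@@
@000@000@000@
@@00@@00@@00@@
@0@0@0@0@0@0@0@
@@@@@@@@@@@@@@@@
@000000000000000@
@@00000000000000@@
@0@0000000000000@0@
@@@@000000000000@@@@
@000@00000000000@000@
@@00@@0000000000@@00@@
@0@0@0@000000000@0@0@0@
@@@@@@@@00000000@@@@@@@@
@0000000@0000000@0000000@
@@000000@@000000@@000000@@
@0@00000@0@00000@0@00000@0@
@@@@0000@@@@0000@@@@0000@@@@

Derivation:
r0=0: @
r1=1: @@
r2=10: @0@
r3=11: @@@@
r4=100: @000@
r5=101: @@00@@
r6=110: @0@0@0@
r7=111: @@@@@@@@
r8=1000: @0000000@
r9=1001: @@000000@@
r10=1010: @0@00000@0@
r11=1011: @@@@0000@@@@
r12=1100: @000@000@000@
r13=1101: @@00@@00@@00@@
r14=1110: @0@0@0@0@0@0@0@
r15=1111: @@@@@@@@@@@@@@@@
r16=10000: @000000000000000@
r17=10001: @@00000000000000@@
r18=10010: @0@0000000000000@0@
r19=10011: @@@@000000000000@@@@
r20=10100: @000@00000000000@000@
r21=10101: @@00@@0000000000@@00@@
r22=10110: @0@0@0@000000000@0@0@0@
r23=10111: @@@@@@@@00000000@@@@@@@@
r24=11000: @0000000@0000000@0000000@
r25=11001: @@000000@@000000@@000000@@
r26=11010: @0@00000@0@00000@0@00000@0@
r27=11011: @@@@0000@@@@0000@@@@0000@@@@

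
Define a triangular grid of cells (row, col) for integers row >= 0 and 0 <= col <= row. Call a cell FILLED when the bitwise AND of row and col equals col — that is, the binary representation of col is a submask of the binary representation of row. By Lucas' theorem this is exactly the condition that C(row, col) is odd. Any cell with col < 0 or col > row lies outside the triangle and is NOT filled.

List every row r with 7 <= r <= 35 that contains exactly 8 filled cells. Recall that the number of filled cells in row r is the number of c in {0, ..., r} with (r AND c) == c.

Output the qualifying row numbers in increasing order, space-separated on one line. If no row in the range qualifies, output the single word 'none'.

Answer: 7 11 13 14 19 21 22 25 26 28 35

Derivation:
Row r has 2^popcount(r) filled cells, so we need popcount(r) = log2(8) = 3.
Scan r = 7..35 and keep those with exactly 3 one-bits:
r=7=111 popcount=3 -> KEEP
r=8=1000 popcount=1 -> skip
r=9=1001 popcount=2 -> skip
r=10=1010 popcount=2 -> skip
r=11=1011 popcount=3 -> KEEP
r=12=1100 popcount=2 -> skip
r=13=1101 popcount=3 -> KEEP
r=14=1110 popcount=3 -> KEEP
r=15=1111 popcount=4 -> skip
r=16=10000 popcount=1 -> skip
r=17=10001 popcount=2 -> skip
r=18=10010 popcount=2 -> skip
r=19=10011 popcount=3 -> KEEP
r=20=10100 popcount=2 -> skip
r=21=10101 popcount=3 -> KEEP
r=22=10110 popcount=3 -> KEEP
r=23=10111 popcount=4 -> skip
r=24=11000 popcount=2 -> skip
r=25=11001 popcount=3 -> KEEP
r=26=11010 popcount=3 -> KEEP
r=27=11011 popcount=4 -> skip
r=28=11100 popcount=3 -> KEEP
r=29=11101 popcount=4 -> skip
r=30=11110 popcount=4 -> skip
r=31=11111 popcount=5 -> skip
r=32=100000 popcount=1 -> skip
r=33=100001 popcount=2 -> skip
r=34=100010 popcount=2 -> skip
r=35=100011 popcount=3 -> KEEP
Kept rows: 7 11 13 14 19 21 22 25 26 28 35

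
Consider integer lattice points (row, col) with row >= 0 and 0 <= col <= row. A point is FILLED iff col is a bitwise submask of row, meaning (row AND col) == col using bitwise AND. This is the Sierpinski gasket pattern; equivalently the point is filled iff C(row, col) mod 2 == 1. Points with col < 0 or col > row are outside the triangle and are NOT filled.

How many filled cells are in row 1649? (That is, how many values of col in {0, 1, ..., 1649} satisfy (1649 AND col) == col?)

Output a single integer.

Answer: 64

Derivation:
1649 in binary = 11001110001
popcount(1649) = number of 1-bits in 11001110001 = 6
A col c satisfies (1649 AND c) == c iff every set bit of c is also set in 1649; each of the 6 set bits of 1649 can independently be on or off in c.
count = 2^6 = 64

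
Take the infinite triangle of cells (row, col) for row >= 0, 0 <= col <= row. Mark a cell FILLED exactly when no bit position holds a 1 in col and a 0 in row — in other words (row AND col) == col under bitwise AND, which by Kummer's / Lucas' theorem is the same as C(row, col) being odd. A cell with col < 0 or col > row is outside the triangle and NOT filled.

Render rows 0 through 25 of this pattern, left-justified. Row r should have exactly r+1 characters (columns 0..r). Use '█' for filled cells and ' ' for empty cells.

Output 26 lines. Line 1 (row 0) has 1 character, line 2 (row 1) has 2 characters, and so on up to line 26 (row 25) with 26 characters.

Answer: █
██
█ █
████
█   █
██  ██
█ █ █ █
████████
█       █
██      ██
█ █     █ █
████    ████
█   █   █   █
██  ██  ██  ██
█ █ █ █ █ █ █ █
████████████████
█               █
██              ██
█ █             █ █
████            ████
█   █           █   █
██  ██          ██  ██
█ █ █ █         █ █ █ █
████████        ████████
█       █       █       █
██      ██      ██      ██

Derivation:
r0=0: █
r1=1: ██
r2=10: █ █
r3=11: ████
r4=100: █   █
r5=101: ██  ██
r6=110: █ █ █ █
r7=111: ████████
r8=1000: █       █
r9=1001: ██      ██
r10=1010: █ █     █ █
r11=1011: ████    ████
r12=1100: █   █   █   █
r13=1101: ██  ██  ██  ██
r14=1110: █ █ █ █ █ █ █ █
r15=1111: ████████████████
r16=10000: █               █
r17=10001: ██              ██
r18=10010: █ █             █ █
r19=10011: ████            ████
r20=10100: █   █           █   █
r21=10101: ██  ██          ██  ██
r22=10110: █ █ █ █         █ █ █ █
r23=10111: ████████        ████████
r24=11000: █       █       █       █
r25=11001: ██      ██      ██      ██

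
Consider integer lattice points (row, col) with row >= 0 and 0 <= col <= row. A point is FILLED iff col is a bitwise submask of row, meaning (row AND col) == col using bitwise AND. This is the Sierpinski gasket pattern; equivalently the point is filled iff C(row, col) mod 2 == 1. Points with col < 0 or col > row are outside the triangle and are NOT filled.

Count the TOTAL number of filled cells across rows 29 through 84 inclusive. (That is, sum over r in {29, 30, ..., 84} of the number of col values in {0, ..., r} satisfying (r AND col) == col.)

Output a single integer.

Answer: 756

Derivation:
r29=11101 pc4: +16 =16
r30=11110 pc4: +16 =32
r31=11111 pc5: +32 =64
r32=100000 pc1: +2 =66
r33=100001 pc2: +4 =70
r34=100010 pc2: +4 =74
r35=100011 pc3: +8 =82
r36=100100 pc2: +4 =86
r37=100101 pc3: +8 =94
r38=100110 pc3: +8 =102
r39=100111 pc4: +16 =118
r40=101000 pc2: +4 =122
r41=101001 pc3: +8 =130
r42=101010 pc3: +8 =138
r43=101011 pc4: +16 =154
r44=101100 pc3: +8 =162
r45=101101 pc4: +16 =178
r46=101110 pc4: +16 =194
r47=101111 pc5: +32 =226
r48=110000 pc2: +4 =230
r49=110001 pc3: +8 =238
r50=110010 pc3: +8 =246
r51=110011 pc4: +16 =262
r52=110100 pc3: +8 =270
r53=110101 pc4: +16 =286
r54=110110 pc4: +16 =302
r55=110111 pc5: +32 =334
r56=111000 pc3: +8 =342
r57=111001 pc4: +16 =358
r58=111010 pc4: +16 =374
r59=111011 pc5: +32 =406
r60=111100 pc4: +16 =422
r61=111101 pc5: +32 =454
r62=111110 pc5: +32 =486
r63=111111 pc6: +64 =550
r64=1000000 pc1: +2 =552
r65=1000001 pc2: +4 =556
r66=1000010 pc2: +4 =560
r67=1000011 pc3: +8 =568
r68=1000100 pc2: +4 =572
r69=1000101 pc3: +8 =580
r70=1000110 pc3: +8 =588
r71=1000111 pc4: +16 =604
r72=1001000 pc2: +4 =608
r73=1001001 pc3: +8 =616
r74=1001010 pc3: +8 =624
r75=1001011 pc4: +16 =640
r76=1001100 pc3: +8 =648
r77=1001101 pc4: +16 =664
r78=1001110 pc4: +16 =680
r79=1001111 pc5: +32 =712
r80=1010000 pc2: +4 =716
r81=1010001 pc3: +8 =724
r82=1010010 pc3: +8 =732
r83=1010011 pc4: +16 =748
r84=1010100 pc3: +8 =756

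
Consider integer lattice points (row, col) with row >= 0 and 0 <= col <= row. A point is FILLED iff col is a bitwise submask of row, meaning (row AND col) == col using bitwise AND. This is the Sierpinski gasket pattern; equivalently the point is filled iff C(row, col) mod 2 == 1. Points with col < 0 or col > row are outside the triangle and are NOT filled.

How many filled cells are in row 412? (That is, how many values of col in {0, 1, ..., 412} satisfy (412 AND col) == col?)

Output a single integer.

412 in binary = 110011100
popcount(412) = number of 1-bits in 110011100 = 5
A col c satisfies (412 AND c) == c iff every set bit of c is also set in 412; each of the 5 set bits of 412 can independently be on or off in c.
count = 2^5 = 32

Answer: 32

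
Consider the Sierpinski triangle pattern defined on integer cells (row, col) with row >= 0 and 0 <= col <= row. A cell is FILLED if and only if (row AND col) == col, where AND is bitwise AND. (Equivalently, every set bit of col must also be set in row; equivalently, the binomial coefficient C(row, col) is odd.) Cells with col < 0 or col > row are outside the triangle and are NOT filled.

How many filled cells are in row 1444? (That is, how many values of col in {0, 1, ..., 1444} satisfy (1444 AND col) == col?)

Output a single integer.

1444 in binary = 10110100100
popcount(1444) = number of 1-bits in 10110100100 = 5
A col c satisfies (1444 AND c) == c iff every set bit of c is also set in 1444; each of the 5 set bits of 1444 can independently be on or off in c.
count = 2^5 = 32

Answer: 32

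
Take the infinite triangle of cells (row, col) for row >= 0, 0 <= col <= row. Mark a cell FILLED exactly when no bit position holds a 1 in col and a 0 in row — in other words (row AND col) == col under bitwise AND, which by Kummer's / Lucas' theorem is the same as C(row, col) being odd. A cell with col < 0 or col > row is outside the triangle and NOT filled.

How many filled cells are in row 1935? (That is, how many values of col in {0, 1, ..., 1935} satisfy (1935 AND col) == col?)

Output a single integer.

1935 in binary = 11110001111
popcount(1935) = number of 1-bits in 11110001111 = 8
A col c satisfies (1935 AND c) == c iff every set bit of c is also set in 1935; each of the 8 set bits of 1935 can independently be on or off in c.
count = 2^8 = 256

Answer: 256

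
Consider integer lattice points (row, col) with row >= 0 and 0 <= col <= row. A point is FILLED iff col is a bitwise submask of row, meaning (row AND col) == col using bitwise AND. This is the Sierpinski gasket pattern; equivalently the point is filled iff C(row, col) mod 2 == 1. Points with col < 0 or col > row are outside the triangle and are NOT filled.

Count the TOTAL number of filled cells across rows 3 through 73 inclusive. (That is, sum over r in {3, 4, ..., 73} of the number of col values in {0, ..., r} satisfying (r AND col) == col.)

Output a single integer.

r3=11 pc2: +4 =4
r4=100 pc1: +2 =6
r5=101 pc2: +4 =10
r6=110 pc2: +4 =14
r7=111 pc3: +8 =22
r8=1000 pc1: +2 =24
r9=1001 pc2: +4 =28
r10=1010 pc2: +4 =32
r11=1011 pc3: +8 =40
r12=1100 pc2: +4 =44
r13=1101 pc3: +8 =52
r14=1110 pc3: +8 =60
r15=1111 pc4: +16 =76
r16=10000 pc1: +2 =78
r17=10001 pc2: +4 =82
r18=10010 pc2: +4 =86
r19=10011 pc3: +8 =94
r20=10100 pc2: +4 =98
r21=10101 pc3: +8 =106
r22=10110 pc3: +8 =114
r23=10111 pc4: +16 =130
r24=11000 pc2: +4 =134
r25=11001 pc3: +8 =142
r26=11010 pc3: +8 =150
r27=11011 pc4: +16 =166
r28=11100 pc3: +8 =174
r29=11101 pc4: +16 =190
r30=11110 pc4: +16 =206
r31=11111 pc5: +32 =238
r32=100000 pc1: +2 =240
r33=100001 pc2: +4 =244
r34=100010 pc2: +4 =248
r35=100011 pc3: +8 =256
r36=100100 pc2: +4 =260
r37=100101 pc3: +8 =268
r38=100110 pc3: +8 =276
r39=100111 pc4: +16 =292
r40=101000 pc2: +4 =296
r41=101001 pc3: +8 =304
r42=101010 pc3: +8 =312
r43=101011 pc4: +16 =328
r44=101100 pc3: +8 =336
r45=101101 pc4: +16 =352
r46=101110 pc4: +16 =368
r47=101111 pc5: +32 =400
r48=110000 pc2: +4 =404
r49=110001 pc3: +8 =412
r50=110010 pc3: +8 =420
r51=110011 pc4: +16 =436
r52=110100 pc3: +8 =444
r53=110101 pc4: +16 =460
r54=110110 pc4: +16 =476
r55=110111 pc5: +32 =508
r56=111000 pc3: +8 =516
r57=111001 pc4: +16 =532
r58=111010 pc4: +16 =548
r59=111011 pc5: +32 =580
r60=111100 pc4: +16 =596
r61=111101 pc5: +32 =628
r62=111110 pc5: +32 =660
r63=111111 pc6: +64 =724
r64=1000000 pc1: +2 =726
r65=1000001 pc2: +4 =730
r66=1000010 pc2: +4 =734
r67=1000011 pc3: +8 =742
r68=1000100 pc2: +4 =746
r69=1000101 pc3: +8 =754
r70=1000110 pc3: +8 =762
r71=1000111 pc4: +16 =778
r72=1001000 pc2: +4 =782
r73=1001001 pc3: +8 =790

Answer: 790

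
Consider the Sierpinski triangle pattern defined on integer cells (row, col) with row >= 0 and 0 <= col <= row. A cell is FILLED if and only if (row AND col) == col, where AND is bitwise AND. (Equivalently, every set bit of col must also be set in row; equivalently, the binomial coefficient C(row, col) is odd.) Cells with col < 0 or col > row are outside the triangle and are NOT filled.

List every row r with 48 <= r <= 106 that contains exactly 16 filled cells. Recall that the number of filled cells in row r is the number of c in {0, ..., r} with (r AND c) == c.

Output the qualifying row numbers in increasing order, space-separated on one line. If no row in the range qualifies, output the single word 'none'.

Row r has 2^popcount(r) filled cells, so we need popcount(r) = log2(16) = 4.
Scan r = 48..106 and keep those with exactly 4 one-bits:
r=48=110000 popcount=2 -> skip
r=49=110001 popcount=3 -> skip
r=50=110010 popcount=3 -> skip
r=51=110011 popcount=4 -> KEEP
r=52=110100 popcount=3 -> skip
r=53=110101 popcount=4 -> KEEP
r=54=110110 popcount=4 -> KEEP
r=55=110111 popcount=5 -> skip
r=56=111000 popcount=3 -> skip
r=57=111001 popcount=4 -> KEEP
r=58=111010 popcount=4 -> KEEP
r=59=111011 popcount=5 -> skip
r=60=111100 popcount=4 -> KEEP
r=61=111101 popcount=5 -> skip
r=62=111110 popcount=5 -> skip
r=63=111111 popcount=6 -> skip
r=64=1000000 popcount=1 -> skip
r=65=1000001 popcount=2 -> skip
r=66=1000010 popcount=2 -> skip
r=67=1000011 popcount=3 -> skip
r=68=1000100 popcount=2 -> skip
r=69=1000101 popcount=3 -> skip
r=70=1000110 popcount=3 -> skip
r=71=1000111 popcount=4 -> KEEP
r=72=1001000 popcount=2 -> skip
r=73=1001001 popcount=3 -> skip
r=74=1001010 popcount=3 -> skip
r=75=1001011 popcount=4 -> KEEP
r=76=1001100 popcount=3 -> skip
r=77=1001101 popcount=4 -> KEEP
r=78=1001110 popcount=4 -> KEEP
r=79=1001111 popcount=5 -> skip
r=80=1010000 popcount=2 -> skip
r=81=1010001 popcount=3 -> skip
r=82=1010010 popcount=3 -> skip
r=83=1010011 popcount=4 -> KEEP
r=84=1010100 popcount=3 -> skip
r=85=1010101 popcount=4 -> KEEP
r=86=1010110 popcount=4 -> KEEP
r=87=1010111 popcount=5 -> skip
r=88=1011000 popcount=3 -> skip
r=89=1011001 popcount=4 -> KEEP
r=90=1011010 popcount=4 -> KEEP
r=91=1011011 popcount=5 -> skip
r=92=1011100 popcount=4 -> KEEP
r=93=1011101 popcount=5 -> skip
r=94=1011110 popcount=5 -> skip
r=95=1011111 popcount=6 -> skip
r=96=1100000 popcount=2 -> skip
r=97=1100001 popcount=3 -> skip
r=98=1100010 popcount=3 -> skip
r=99=1100011 popcount=4 -> KEEP
r=100=1100100 popcount=3 -> skip
r=101=1100101 popcount=4 -> KEEP
r=102=1100110 popcount=4 -> KEEP
r=103=1100111 popcount=5 -> skip
r=104=1101000 popcount=3 -> skip
r=105=1101001 popcount=4 -> KEEP
r=106=1101010 popcount=4 -> KEEP
Kept rows: 51 53 54 57 58 60 71 75 77 78 83 85 86 89 90 92 99 101 102 105 106

Answer: 51 53 54 57 58 60 71 75 77 78 83 85 86 89 90 92 99 101 102 105 106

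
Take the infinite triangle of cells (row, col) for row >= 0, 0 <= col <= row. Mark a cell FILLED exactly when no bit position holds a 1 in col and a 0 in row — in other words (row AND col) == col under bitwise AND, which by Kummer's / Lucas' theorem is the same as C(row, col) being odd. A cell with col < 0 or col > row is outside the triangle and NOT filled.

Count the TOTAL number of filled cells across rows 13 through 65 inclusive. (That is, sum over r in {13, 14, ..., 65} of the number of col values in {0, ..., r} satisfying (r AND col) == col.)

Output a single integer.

r13=1101 pc3: +8 =8
r14=1110 pc3: +8 =16
r15=1111 pc4: +16 =32
r16=10000 pc1: +2 =34
r17=10001 pc2: +4 =38
r18=10010 pc2: +4 =42
r19=10011 pc3: +8 =50
r20=10100 pc2: +4 =54
r21=10101 pc3: +8 =62
r22=10110 pc3: +8 =70
r23=10111 pc4: +16 =86
r24=11000 pc2: +4 =90
r25=11001 pc3: +8 =98
r26=11010 pc3: +8 =106
r27=11011 pc4: +16 =122
r28=11100 pc3: +8 =130
r29=11101 pc4: +16 =146
r30=11110 pc4: +16 =162
r31=11111 pc5: +32 =194
r32=100000 pc1: +2 =196
r33=100001 pc2: +4 =200
r34=100010 pc2: +4 =204
r35=100011 pc3: +8 =212
r36=100100 pc2: +4 =216
r37=100101 pc3: +8 =224
r38=100110 pc3: +8 =232
r39=100111 pc4: +16 =248
r40=101000 pc2: +4 =252
r41=101001 pc3: +8 =260
r42=101010 pc3: +8 =268
r43=101011 pc4: +16 =284
r44=101100 pc3: +8 =292
r45=101101 pc4: +16 =308
r46=101110 pc4: +16 =324
r47=101111 pc5: +32 =356
r48=110000 pc2: +4 =360
r49=110001 pc3: +8 =368
r50=110010 pc3: +8 =376
r51=110011 pc4: +16 =392
r52=110100 pc3: +8 =400
r53=110101 pc4: +16 =416
r54=110110 pc4: +16 =432
r55=110111 pc5: +32 =464
r56=111000 pc3: +8 =472
r57=111001 pc4: +16 =488
r58=111010 pc4: +16 =504
r59=111011 pc5: +32 =536
r60=111100 pc4: +16 =552
r61=111101 pc5: +32 =584
r62=111110 pc5: +32 =616
r63=111111 pc6: +64 =680
r64=1000000 pc1: +2 =682
r65=1000001 pc2: +4 =686

Answer: 686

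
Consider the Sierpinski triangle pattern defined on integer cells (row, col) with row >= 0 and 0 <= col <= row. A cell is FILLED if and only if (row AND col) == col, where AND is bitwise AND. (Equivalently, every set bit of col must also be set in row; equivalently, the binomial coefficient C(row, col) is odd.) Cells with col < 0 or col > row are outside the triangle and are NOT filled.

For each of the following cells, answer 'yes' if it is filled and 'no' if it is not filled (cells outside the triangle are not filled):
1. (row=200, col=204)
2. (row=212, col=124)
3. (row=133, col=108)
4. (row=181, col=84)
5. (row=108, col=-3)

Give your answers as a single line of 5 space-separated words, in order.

(200,204): col outside [0, 200] -> not filled
(212,124): row=0b11010100, col=0b1111100, row AND col = 0b1010100 = 84; 84 != 124 -> empty
(133,108): row=0b10000101, col=0b1101100, row AND col = 0b100 = 4; 4 != 108 -> empty
(181,84): row=0b10110101, col=0b1010100, row AND col = 0b10100 = 20; 20 != 84 -> empty
(108,-3): col outside [0, 108] -> not filled

Answer: no no no no no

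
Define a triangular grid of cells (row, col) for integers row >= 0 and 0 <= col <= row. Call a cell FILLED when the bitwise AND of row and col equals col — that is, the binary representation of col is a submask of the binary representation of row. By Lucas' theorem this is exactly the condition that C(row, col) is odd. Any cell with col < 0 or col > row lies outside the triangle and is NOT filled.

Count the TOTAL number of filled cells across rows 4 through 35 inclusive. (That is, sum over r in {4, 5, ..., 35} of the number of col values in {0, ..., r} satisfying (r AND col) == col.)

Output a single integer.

Answer: 252

Derivation:
r4=100 pc1: +2 =2
r5=101 pc2: +4 =6
r6=110 pc2: +4 =10
r7=111 pc3: +8 =18
r8=1000 pc1: +2 =20
r9=1001 pc2: +4 =24
r10=1010 pc2: +4 =28
r11=1011 pc3: +8 =36
r12=1100 pc2: +4 =40
r13=1101 pc3: +8 =48
r14=1110 pc3: +8 =56
r15=1111 pc4: +16 =72
r16=10000 pc1: +2 =74
r17=10001 pc2: +4 =78
r18=10010 pc2: +4 =82
r19=10011 pc3: +8 =90
r20=10100 pc2: +4 =94
r21=10101 pc3: +8 =102
r22=10110 pc3: +8 =110
r23=10111 pc4: +16 =126
r24=11000 pc2: +4 =130
r25=11001 pc3: +8 =138
r26=11010 pc3: +8 =146
r27=11011 pc4: +16 =162
r28=11100 pc3: +8 =170
r29=11101 pc4: +16 =186
r30=11110 pc4: +16 =202
r31=11111 pc5: +32 =234
r32=100000 pc1: +2 =236
r33=100001 pc2: +4 =240
r34=100010 pc2: +4 =244
r35=100011 pc3: +8 =252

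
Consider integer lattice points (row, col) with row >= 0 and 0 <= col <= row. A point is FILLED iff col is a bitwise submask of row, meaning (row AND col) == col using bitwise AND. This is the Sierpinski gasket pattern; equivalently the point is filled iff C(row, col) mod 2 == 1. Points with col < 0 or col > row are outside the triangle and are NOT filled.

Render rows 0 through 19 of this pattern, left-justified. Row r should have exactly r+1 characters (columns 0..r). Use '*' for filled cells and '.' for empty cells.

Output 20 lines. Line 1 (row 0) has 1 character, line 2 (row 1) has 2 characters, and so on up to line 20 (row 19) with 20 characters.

r0=0: *
r1=1: **
r2=10: *.*
r3=11: ****
r4=100: *...*
r5=101: **..**
r6=110: *.*.*.*
r7=111: ********
r8=1000: *.......*
r9=1001: **......**
r10=1010: *.*.....*.*
r11=1011: ****....****
r12=1100: *...*...*...*
r13=1101: **..**..**..**
r14=1110: *.*.*.*.*.*.*.*
r15=1111: ****************
r16=10000: *...............*
r17=10001: **..............**
r18=10010: *.*.............*.*
r19=10011: ****............****

Answer: *
**
*.*
****
*...*
**..**
*.*.*.*
********
*.......*
**......**
*.*.....*.*
****....****
*...*...*...*
**..**..**..**
*.*.*.*.*.*.*.*
****************
*...............*
**..............**
*.*.............*.*
****............****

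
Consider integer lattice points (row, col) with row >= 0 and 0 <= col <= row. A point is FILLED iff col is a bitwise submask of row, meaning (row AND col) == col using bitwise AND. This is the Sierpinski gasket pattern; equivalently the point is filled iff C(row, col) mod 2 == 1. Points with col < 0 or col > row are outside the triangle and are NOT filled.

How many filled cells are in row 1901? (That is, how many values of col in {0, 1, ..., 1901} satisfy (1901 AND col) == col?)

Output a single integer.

Answer: 256

Derivation:
1901 in binary = 11101101101
popcount(1901) = number of 1-bits in 11101101101 = 8
A col c satisfies (1901 AND c) == c iff every set bit of c is also set in 1901; each of the 8 set bits of 1901 can independently be on or off in c.
count = 2^8 = 256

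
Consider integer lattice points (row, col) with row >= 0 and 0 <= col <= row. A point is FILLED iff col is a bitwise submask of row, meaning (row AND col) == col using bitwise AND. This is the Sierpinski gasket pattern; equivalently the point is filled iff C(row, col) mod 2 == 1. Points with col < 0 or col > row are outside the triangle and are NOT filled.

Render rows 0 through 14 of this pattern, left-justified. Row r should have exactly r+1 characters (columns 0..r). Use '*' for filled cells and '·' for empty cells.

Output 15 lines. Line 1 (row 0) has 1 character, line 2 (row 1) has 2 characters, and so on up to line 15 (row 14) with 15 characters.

Answer: *
**
*·*
****
*···*
**··**
*·*·*·*
********
*·······*
**······**
*·*·····*·*
****····****
*···*···*···*
**··**··**··**
*·*·*·*·*·*·*·*

Derivation:
r0=0: *
r1=1: **
r2=10: *·*
r3=11: ****
r4=100: *···*
r5=101: **··**
r6=110: *·*·*·*
r7=111: ********
r8=1000: *·······*
r9=1001: **······**
r10=1010: *·*·····*·*
r11=1011: ****····****
r12=1100: *···*···*···*
r13=1101: **··**··**··**
r14=1110: *·*·*·*·*·*·*·*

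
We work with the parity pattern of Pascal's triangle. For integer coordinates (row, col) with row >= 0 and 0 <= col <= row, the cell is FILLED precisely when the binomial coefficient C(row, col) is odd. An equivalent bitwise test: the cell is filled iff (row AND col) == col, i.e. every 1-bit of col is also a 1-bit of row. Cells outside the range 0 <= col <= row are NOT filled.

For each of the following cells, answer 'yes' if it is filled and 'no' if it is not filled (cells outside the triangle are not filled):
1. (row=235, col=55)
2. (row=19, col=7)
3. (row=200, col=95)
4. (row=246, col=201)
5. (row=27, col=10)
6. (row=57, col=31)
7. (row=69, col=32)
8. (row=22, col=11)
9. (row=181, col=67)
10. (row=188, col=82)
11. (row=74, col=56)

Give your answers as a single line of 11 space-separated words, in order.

(235,55): row=0b11101011, col=0b110111, row AND col = 0b100011 = 35; 35 != 55 -> empty
(19,7): row=0b10011, col=0b111, row AND col = 0b11 = 3; 3 != 7 -> empty
(200,95): row=0b11001000, col=0b1011111, row AND col = 0b1001000 = 72; 72 != 95 -> empty
(246,201): row=0b11110110, col=0b11001001, row AND col = 0b11000000 = 192; 192 != 201 -> empty
(27,10): row=0b11011, col=0b1010, row AND col = 0b1010 = 10; 10 == 10 -> filled
(57,31): row=0b111001, col=0b11111, row AND col = 0b11001 = 25; 25 != 31 -> empty
(69,32): row=0b1000101, col=0b100000, row AND col = 0b0 = 0; 0 != 32 -> empty
(22,11): row=0b10110, col=0b1011, row AND col = 0b10 = 2; 2 != 11 -> empty
(181,67): row=0b10110101, col=0b1000011, row AND col = 0b1 = 1; 1 != 67 -> empty
(188,82): row=0b10111100, col=0b1010010, row AND col = 0b10000 = 16; 16 != 82 -> empty
(74,56): row=0b1001010, col=0b111000, row AND col = 0b1000 = 8; 8 != 56 -> empty

Answer: no no no no yes no no no no no no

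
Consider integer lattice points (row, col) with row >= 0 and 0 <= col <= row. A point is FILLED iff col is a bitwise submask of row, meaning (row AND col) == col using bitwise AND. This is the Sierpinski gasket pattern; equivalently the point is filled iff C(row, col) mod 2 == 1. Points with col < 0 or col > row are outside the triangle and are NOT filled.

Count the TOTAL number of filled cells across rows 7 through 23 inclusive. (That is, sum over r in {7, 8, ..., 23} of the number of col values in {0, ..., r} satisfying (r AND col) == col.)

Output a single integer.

r7=111 pc3: +8 =8
r8=1000 pc1: +2 =10
r9=1001 pc2: +4 =14
r10=1010 pc2: +4 =18
r11=1011 pc3: +8 =26
r12=1100 pc2: +4 =30
r13=1101 pc3: +8 =38
r14=1110 pc3: +8 =46
r15=1111 pc4: +16 =62
r16=10000 pc1: +2 =64
r17=10001 pc2: +4 =68
r18=10010 pc2: +4 =72
r19=10011 pc3: +8 =80
r20=10100 pc2: +4 =84
r21=10101 pc3: +8 =92
r22=10110 pc3: +8 =100
r23=10111 pc4: +16 =116

Answer: 116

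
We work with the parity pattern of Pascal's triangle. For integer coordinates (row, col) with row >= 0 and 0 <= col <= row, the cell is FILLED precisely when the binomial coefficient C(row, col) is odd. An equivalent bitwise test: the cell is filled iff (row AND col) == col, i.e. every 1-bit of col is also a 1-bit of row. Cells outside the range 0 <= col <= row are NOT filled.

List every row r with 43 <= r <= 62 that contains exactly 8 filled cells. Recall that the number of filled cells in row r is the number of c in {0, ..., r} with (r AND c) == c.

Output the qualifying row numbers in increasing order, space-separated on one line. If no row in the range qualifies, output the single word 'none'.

Answer: 44 49 50 52 56

Derivation:
Row r has 2^popcount(r) filled cells, so we need popcount(r) = log2(8) = 3.
Scan r = 43..62 and keep those with exactly 3 one-bits:
r=43=101011 popcount=4 -> skip
r=44=101100 popcount=3 -> KEEP
r=45=101101 popcount=4 -> skip
r=46=101110 popcount=4 -> skip
r=47=101111 popcount=5 -> skip
r=48=110000 popcount=2 -> skip
r=49=110001 popcount=3 -> KEEP
r=50=110010 popcount=3 -> KEEP
r=51=110011 popcount=4 -> skip
r=52=110100 popcount=3 -> KEEP
r=53=110101 popcount=4 -> skip
r=54=110110 popcount=4 -> skip
r=55=110111 popcount=5 -> skip
r=56=111000 popcount=3 -> KEEP
r=57=111001 popcount=4 -> skip
r=58=111010 popcount=4 -> skip
r=59=111011 popcount=5 -> skip
r=60=111100 popcount=4 -> skip
r=61=111101 popcount=5 -> skip
r=62=111110 popcount=5 -> skip
Kept rows: 44 49 50 52 56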